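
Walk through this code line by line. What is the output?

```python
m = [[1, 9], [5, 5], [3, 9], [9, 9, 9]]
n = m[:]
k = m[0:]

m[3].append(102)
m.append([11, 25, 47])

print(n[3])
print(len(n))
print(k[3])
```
[9, 9, 9, 102]
4
[9, 9, 9, 102]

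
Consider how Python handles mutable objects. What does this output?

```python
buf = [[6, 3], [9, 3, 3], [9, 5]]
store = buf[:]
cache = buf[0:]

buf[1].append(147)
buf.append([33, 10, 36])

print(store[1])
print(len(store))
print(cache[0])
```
[9, 3, 3, 147]
3
[6, 3]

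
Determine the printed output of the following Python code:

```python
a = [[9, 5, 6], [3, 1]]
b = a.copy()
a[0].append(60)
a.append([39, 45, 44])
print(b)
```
[[9, 5, 6, 60], [3, 1]]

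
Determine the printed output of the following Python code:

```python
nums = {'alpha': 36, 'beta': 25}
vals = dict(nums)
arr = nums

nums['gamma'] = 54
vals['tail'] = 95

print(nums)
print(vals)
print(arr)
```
{'alpha': 36, 'beta': 25, 'gamma': 54}
{'alpha': 36, 'beta': 25, 'tail': 95}
{'alpha': 36, 'beta': 25, 'gamma': 54}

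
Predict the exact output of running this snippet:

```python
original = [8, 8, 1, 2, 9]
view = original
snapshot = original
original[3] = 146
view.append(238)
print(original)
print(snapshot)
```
[8, 8, 1, 146, 9, 238]
[8, 8, 1, 146, 9, 238]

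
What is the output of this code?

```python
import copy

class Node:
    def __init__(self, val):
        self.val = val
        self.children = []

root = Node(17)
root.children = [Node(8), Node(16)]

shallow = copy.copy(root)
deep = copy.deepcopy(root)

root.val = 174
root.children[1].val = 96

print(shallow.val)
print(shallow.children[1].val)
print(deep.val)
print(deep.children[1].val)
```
17
96
17
16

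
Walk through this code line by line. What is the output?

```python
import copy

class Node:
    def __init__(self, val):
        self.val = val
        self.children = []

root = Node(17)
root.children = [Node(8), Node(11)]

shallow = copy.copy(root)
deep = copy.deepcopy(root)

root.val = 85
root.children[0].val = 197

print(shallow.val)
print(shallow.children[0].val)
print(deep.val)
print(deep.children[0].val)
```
17
197
17
8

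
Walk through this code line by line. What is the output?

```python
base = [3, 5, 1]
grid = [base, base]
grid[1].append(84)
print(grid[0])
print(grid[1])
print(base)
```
[3, 5, 1, 84]
[3, 5, 1, 84]
[3, 5, 1, 84]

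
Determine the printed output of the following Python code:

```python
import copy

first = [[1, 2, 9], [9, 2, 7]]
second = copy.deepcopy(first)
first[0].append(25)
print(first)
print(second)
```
[[1, 2, 9, 25], [9, 2, 7]]
[[1, 2, 9], [9, 2, 7]]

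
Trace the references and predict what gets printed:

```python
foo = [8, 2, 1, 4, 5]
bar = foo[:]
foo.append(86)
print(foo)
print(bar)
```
[8, 2, 1, 4, 5, 86]
[8, 2, 1, 4, 5]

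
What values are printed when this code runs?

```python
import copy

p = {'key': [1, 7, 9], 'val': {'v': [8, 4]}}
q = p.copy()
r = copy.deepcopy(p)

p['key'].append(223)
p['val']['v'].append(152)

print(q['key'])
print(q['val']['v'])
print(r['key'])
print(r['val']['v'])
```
[1, 7, 9, 223]
[8, 4, 152]
[1, 7, 9]
[8, 4]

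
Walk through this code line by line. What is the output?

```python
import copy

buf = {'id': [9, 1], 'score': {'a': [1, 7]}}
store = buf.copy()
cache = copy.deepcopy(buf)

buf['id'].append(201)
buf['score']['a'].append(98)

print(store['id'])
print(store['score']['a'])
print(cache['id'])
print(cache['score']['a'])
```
[9, 1, 201]
[1, 7, 98]
[9, 1]
[1, 7]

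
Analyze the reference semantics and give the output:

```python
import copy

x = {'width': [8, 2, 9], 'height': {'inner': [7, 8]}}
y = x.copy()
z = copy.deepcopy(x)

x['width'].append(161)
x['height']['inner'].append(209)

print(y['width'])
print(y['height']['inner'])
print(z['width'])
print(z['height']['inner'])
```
[8, 2, 9, 161]
[7, 8, 209]
[8, 2, 9]
[7, 8]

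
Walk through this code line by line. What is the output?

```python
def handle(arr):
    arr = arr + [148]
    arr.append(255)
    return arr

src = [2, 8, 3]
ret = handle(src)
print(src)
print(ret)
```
[2, 8, 3]
[2, 8, 3, 148, 255]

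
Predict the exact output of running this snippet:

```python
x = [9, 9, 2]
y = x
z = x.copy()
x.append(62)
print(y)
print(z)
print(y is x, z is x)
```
[9, 9, 2, 62]
[9, 9, 2]
True False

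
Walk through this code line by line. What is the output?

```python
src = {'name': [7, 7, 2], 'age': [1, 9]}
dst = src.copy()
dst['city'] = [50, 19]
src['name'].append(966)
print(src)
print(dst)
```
{'name': [7, 7, 2, 966], 'age': [1, 9]}
{'name': [7, 7, 2, 966], 'age': [1, 9], 'city': [50, 19]}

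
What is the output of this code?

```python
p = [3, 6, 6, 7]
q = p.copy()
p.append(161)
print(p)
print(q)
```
[3, 6, 6, 7, 161]
[3, 6, 6, 7]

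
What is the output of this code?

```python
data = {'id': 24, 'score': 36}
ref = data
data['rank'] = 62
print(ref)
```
{'id': 24, 'score': 36, 'rank': 62}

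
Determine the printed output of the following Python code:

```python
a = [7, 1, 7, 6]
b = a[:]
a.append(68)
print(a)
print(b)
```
[7, 1, 7, 6, 68]
[7, 1, 7, 6]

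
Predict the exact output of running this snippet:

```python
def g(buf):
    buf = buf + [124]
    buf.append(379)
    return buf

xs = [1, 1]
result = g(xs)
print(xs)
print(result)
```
[1, 1]
[1, 1, 124, 379]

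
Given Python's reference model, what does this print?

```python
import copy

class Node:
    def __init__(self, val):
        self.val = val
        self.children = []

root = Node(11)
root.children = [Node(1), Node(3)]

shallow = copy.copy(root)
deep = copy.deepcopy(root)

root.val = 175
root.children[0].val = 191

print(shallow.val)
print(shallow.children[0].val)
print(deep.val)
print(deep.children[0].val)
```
11
191
11
1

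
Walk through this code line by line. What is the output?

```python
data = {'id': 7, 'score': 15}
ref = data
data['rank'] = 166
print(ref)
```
{'id': 7, 'score': 15, 'rank': 166}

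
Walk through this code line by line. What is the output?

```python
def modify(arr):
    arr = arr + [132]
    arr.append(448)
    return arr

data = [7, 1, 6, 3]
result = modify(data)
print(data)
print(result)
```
[7, 1, 6, 3]
[7, 1, 6, 3, 132, 448]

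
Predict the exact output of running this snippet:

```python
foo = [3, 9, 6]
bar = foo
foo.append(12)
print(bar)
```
[3, 9, 6, 12]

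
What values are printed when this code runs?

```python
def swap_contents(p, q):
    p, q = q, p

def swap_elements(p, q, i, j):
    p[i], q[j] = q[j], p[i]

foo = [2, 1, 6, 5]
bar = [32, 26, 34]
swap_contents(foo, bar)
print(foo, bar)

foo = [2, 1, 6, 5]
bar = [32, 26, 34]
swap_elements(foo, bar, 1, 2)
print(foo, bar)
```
[2, 1, 6, 5] [32, 26, 34]
[2, 34, 6, 5] [32, 26, 1]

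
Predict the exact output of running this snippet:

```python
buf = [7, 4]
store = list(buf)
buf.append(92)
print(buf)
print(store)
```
[7, 4, 92]
[7, 4]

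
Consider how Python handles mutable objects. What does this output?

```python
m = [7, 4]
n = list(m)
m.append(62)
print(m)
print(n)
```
[7, 4, 62]
[7, 4]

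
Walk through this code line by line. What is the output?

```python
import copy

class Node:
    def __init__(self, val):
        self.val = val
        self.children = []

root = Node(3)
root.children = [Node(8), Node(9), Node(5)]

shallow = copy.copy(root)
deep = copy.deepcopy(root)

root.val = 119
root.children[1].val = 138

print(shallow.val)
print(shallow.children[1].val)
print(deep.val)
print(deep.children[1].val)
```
3
138
3
9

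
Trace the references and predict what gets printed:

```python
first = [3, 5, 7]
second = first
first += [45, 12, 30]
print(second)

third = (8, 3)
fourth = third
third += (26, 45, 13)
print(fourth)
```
[3, 5, 7, 45, 12, 30]
(8, 3)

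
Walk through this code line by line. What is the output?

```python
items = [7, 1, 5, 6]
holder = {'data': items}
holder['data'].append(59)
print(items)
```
[7, 1, 5, 6, 59]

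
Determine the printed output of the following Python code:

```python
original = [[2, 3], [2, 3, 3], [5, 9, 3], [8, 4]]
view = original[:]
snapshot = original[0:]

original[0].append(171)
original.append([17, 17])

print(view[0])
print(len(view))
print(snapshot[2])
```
[2, 3, 171]
4
[5, 9, 3]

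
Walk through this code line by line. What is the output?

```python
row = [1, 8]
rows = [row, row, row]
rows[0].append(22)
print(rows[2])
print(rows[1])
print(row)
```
[1, 8, 22]
[1, 8, 22]
[1, 8, 22]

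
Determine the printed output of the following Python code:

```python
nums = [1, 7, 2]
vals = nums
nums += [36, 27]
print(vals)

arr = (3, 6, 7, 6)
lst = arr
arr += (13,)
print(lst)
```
[1, 7, 2, 36, 27]
(3, 6, 7, 6)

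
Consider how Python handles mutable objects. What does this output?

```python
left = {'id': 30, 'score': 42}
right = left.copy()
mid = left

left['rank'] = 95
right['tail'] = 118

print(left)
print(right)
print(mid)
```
{'id': 30, 'score': 42, 'rank': 95}
{'id': 30, 'score': 42, 'tail': 118}
{'id': 30, 'score': 42, 'rank': 95}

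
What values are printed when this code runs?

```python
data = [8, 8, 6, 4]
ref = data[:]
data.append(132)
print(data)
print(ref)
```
[8, 8, 6, 4, 132]
[8, 8, 6, 4]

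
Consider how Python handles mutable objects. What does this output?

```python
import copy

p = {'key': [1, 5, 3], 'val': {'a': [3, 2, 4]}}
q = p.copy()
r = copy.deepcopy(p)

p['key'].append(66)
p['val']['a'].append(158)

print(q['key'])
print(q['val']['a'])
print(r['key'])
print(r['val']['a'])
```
[1, 5, 3, 66]
[3, 2, 4, 158]
[1, 5, 3]
[3, 2, 4]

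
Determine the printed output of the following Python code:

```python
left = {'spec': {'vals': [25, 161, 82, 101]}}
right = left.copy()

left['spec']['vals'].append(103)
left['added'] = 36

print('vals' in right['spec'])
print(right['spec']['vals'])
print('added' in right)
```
True
[25, 161, 82, 101, 103]
False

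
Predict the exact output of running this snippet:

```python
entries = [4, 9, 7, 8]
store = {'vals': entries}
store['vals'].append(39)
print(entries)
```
[4, 9, 7, 8, 39]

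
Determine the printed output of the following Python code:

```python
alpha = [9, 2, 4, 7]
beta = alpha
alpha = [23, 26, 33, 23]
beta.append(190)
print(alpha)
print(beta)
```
[23, 26, 33, 23]
[9, 2, 4, 7, 190]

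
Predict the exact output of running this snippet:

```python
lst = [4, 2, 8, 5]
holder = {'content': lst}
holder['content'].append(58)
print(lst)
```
[4, 2, 8, 5, 58]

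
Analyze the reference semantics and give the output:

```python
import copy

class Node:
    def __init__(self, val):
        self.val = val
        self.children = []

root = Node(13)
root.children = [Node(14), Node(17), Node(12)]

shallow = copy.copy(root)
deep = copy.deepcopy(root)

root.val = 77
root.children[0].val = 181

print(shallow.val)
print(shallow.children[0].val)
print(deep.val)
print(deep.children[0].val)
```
13
181
13
14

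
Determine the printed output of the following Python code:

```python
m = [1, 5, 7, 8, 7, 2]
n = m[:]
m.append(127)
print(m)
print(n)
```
[1, 5, 7, 8, 7, 2, 127]
[1, 5, 7, 8, 7, 2]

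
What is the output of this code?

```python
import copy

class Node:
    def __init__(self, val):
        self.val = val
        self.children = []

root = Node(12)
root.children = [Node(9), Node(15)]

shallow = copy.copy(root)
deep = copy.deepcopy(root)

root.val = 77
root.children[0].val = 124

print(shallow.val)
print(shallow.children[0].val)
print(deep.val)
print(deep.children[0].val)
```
12
124
12
9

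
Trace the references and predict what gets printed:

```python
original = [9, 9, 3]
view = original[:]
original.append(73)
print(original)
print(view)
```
[9, 9, 3, 73]
[9, 9, 3]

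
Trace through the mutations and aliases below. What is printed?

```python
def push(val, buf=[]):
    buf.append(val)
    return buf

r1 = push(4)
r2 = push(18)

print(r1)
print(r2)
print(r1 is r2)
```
[4, 18]
[4, 18]
True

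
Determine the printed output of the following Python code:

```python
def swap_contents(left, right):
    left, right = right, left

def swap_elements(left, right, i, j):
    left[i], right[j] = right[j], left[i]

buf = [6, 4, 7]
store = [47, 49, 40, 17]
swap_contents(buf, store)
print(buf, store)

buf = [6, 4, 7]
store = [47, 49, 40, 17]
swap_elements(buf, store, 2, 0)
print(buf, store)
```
[6, 4, 7] [47, 49, 40, 17]
[6, 4, 47] [7, 49, 40, 17]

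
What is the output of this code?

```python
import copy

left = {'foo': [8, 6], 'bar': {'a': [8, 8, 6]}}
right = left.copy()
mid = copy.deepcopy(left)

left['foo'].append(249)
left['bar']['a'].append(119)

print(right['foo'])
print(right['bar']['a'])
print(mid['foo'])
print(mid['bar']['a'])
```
[8, 6, 249]
[8, 8, 6, 119]
[8, 6]
[8, 8, 6]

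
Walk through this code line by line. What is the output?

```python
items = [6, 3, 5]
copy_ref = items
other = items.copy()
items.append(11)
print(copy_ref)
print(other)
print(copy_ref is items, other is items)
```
[6, 3, 5, 11]
[6, 3, 5]
True False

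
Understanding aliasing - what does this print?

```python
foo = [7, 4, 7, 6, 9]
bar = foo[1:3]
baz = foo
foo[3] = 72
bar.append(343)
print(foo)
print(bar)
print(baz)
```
[7, 4, 7, 72, 9]
[4, 7, 343]
[7, 4, 7, 72, 9]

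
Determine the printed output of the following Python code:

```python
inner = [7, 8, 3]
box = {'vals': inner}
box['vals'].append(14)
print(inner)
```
[7, 8, 3, 14]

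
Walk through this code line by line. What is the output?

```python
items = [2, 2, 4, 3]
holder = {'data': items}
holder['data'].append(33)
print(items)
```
[2, 2, 4, 3, 33]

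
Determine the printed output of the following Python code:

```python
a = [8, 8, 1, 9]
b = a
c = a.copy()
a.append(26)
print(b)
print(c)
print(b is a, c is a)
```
[8, 8, 1, 9, 26]
[8, 8, 1, 9]
True False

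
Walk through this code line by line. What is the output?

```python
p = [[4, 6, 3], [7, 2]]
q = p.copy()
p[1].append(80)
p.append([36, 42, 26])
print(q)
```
[[4, 6, 3], [7, 2, 80]]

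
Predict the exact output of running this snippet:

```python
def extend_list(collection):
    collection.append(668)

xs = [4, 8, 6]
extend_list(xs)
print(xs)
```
[4, 8, 6, 668]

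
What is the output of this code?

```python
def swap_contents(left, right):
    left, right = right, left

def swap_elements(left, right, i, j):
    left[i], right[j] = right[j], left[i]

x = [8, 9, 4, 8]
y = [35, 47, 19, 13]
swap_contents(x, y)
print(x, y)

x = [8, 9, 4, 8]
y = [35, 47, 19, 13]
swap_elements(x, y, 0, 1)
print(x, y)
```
[8, 9, 4, 8] [35, 47, 19, 13]
[47, 9, 4, 8] [35, 8, 19, 13]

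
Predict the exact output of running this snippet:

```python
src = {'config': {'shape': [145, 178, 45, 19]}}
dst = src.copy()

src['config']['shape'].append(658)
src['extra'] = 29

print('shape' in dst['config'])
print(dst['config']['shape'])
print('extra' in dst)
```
True
[145, 178, 45, 19, 658]
False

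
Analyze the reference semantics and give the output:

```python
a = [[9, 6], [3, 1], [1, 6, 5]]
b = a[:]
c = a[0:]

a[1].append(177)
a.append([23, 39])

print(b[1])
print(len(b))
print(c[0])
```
[3, 1, 177]
3
[9, 6]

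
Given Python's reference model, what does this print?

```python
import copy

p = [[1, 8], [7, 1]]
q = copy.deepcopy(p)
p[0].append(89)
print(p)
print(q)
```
[[1, 8, 89], [7, 1]]
[[1, 8], [7, 1]]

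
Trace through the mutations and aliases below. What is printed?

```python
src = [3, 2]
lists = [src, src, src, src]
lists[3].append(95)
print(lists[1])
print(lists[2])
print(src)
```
[3, 2, 95]
[3, 2, 95]
[3, 2, 95]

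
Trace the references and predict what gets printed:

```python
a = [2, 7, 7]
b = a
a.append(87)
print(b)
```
[2, 7, 7, 87]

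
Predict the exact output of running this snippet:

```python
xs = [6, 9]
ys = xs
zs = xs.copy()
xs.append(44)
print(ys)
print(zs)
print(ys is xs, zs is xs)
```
[6, 9, 44]
[6, 9]
True False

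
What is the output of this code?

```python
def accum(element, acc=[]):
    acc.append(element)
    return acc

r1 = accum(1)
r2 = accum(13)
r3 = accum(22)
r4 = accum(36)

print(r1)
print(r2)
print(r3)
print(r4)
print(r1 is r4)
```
[1, 13, 22, 36]
[1, 13, 22, 36]
[1, 13, 22, 36]
[1, 13, 22, 36]
True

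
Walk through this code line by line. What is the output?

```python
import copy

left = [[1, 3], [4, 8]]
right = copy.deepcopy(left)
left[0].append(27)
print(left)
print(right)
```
[[1, 3, 27], [4, 8]]
[[1, 3], [4, 8]]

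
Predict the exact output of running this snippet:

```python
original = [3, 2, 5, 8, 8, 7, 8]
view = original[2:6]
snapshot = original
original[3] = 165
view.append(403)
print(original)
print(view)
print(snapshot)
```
[3, 2, 5, 165, 8, 7, 8]
[5, 8, 8, 7, 403]
[3, 2, 5, 165, 8, 7, 8]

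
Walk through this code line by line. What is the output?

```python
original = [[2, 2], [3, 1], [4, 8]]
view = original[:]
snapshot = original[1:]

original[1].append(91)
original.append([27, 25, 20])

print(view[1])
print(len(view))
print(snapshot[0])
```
[3, 1, 91]
3
[3, 1, 91]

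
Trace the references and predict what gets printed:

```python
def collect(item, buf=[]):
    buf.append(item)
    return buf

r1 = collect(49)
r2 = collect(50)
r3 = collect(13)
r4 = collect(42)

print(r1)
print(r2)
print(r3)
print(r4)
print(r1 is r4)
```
[49, 50, 13, 42]
[49, 50, 13, 42]
[49, 50, 13, 42]
[49, 50, 13, 42]
True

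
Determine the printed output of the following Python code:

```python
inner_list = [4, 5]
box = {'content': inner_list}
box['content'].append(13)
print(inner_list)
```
[4, 5, 13]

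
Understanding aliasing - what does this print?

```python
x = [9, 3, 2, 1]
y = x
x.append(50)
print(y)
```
[9, 3, 2, 1, 50]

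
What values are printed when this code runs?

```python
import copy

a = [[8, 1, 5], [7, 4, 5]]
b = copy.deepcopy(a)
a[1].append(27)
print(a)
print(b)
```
[[8, 1, 5], [7, 4, 5, 27]]
[[8, 1, 5], [7, 4, 5]]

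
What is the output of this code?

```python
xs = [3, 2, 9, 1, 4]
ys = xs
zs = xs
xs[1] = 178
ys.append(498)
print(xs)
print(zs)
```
[3, 178, 9, 1, 4, 498]
[3, 178, 9, 1, 4, 498]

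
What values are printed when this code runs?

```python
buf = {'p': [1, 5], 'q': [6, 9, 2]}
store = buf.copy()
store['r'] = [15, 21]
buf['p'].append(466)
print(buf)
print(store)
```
{'p': [1, 5, 466], 'q': [6, 9, 2]}
{'p': [1, 5, 466], 'q': [6, 9, 2], 'r': [15, 21]}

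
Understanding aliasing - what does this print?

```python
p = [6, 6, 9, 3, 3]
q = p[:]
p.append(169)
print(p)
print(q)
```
[6, 6, 9, 3, 3, 169]
[6, 6, 9, 3, 3]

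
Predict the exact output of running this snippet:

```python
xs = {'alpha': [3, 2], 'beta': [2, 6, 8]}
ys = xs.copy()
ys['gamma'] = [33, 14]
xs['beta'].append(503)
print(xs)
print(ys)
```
{'alpha': [3, 2], 'beta': [2, 6, 8, 503]}
{'alpha': [3, 2], 'beta': [2, 6, 8, 503], 'gamma': [33, 14]}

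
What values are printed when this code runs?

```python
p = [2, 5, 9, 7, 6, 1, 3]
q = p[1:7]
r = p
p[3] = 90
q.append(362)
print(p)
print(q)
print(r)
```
[2, 5, 9, 90, 6, 1, 3]
[5, 9, 7, 6, 1, 3, 362]
[2, 5, 9, 90, 6, 1, 3]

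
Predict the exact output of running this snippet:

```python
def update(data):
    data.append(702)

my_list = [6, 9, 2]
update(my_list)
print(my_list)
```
[6, 9, 2, 702]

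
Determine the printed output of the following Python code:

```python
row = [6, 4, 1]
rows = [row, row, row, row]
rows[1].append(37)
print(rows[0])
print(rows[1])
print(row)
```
[6, 4, 1, 37]
[6, 4, 1, 37]
[6, 4, 1, 37]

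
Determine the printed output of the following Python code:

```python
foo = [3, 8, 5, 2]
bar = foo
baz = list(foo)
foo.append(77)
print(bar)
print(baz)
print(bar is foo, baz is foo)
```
[3, 8, 5, 2, 77]
[3, 8, 5, 2]
True False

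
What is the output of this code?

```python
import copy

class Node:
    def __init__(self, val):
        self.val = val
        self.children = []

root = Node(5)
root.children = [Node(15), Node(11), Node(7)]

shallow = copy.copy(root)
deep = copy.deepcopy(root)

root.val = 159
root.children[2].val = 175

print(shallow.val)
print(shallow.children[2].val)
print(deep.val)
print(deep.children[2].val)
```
5
175
5
7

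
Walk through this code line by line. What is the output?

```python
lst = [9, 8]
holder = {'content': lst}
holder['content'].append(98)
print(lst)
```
[9, 8, 98]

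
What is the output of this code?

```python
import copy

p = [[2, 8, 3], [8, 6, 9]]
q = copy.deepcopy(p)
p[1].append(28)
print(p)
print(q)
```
[[2, 8, 3], [8, 6, 9, 28]]
[[2, 8, 3], [8, 6, 9]]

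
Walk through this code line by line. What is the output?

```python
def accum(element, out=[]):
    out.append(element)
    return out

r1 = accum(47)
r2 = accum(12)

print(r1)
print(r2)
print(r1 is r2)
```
[47, 12]
[47, 12]
True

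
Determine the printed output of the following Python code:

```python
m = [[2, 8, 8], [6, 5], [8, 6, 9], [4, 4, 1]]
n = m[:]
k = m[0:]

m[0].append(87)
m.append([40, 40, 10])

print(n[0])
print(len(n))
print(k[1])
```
[2, 8, 8, 87]
4
[6, 5]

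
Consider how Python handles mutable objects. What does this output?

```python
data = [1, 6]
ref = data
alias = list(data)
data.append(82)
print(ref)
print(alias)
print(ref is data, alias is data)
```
[1, 6, 82]
[1, 6]
True False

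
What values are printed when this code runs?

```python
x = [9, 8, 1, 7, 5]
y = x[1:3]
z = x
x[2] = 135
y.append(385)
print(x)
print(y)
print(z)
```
[9, 8, 135, 7, 5]
[8, 1, 385]
[9, 8, 135, 7, 5]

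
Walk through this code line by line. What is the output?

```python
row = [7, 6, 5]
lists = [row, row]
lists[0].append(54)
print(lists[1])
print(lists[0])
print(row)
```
[7, 6, 5, 54]
[7, 6, 5, 54]
[7, 6, 5, 54]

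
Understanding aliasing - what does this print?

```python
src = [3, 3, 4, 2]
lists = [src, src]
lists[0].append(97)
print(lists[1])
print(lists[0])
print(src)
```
[3, 3, 4, 2, 97]
[3, 3, 4, 2, 97]
[3, 3, 4, 2, 97]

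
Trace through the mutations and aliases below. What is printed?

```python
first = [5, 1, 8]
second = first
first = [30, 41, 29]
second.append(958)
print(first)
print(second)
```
[30, 41, 29]
[5, 1, 8, 958]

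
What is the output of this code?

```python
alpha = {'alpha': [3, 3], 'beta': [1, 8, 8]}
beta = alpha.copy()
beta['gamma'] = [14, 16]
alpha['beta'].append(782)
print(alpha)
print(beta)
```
{'alpha': [3, 3], 'beta': [1, 8, 8, 782]}
{'alpha': [3, 3], 'beta': [1, 8, 8, 782], 'gamma': [14, 16]}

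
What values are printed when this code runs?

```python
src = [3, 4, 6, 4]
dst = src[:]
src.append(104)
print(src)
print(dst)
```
[3, 4, 6, 4, 104]
[3, 4, 6, 4]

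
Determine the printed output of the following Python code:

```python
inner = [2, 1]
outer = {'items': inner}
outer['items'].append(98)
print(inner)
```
[2, 1, 98]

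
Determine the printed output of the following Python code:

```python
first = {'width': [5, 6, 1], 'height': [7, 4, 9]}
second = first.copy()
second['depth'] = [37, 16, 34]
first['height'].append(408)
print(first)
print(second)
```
{'width': [5, 6, 1], 'height': [7, 4, 9, 408]}
{'width': [5, 6, 1], 'height': [7, 4, 9, 408], 'depth': [37, 16, 34]}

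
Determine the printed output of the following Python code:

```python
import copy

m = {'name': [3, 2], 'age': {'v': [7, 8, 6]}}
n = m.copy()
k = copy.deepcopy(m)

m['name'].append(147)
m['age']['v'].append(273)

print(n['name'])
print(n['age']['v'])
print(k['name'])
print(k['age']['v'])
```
[3, 2, 147]
[7, 8, 6, 273]
[3, 2]
[7, 8, 6]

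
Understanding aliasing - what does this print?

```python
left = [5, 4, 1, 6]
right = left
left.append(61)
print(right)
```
[5, 4, 1, 6, 61]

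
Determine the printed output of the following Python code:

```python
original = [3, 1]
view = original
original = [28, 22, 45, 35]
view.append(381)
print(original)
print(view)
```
[28, 22, 45, 35]
[3, 1, 381]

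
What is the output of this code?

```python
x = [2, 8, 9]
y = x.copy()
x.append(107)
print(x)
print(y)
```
[2, 8, 9, 107]
[2, 8, 9]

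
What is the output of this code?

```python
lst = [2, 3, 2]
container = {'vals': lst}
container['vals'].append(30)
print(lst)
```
[2, 3, 2, 30]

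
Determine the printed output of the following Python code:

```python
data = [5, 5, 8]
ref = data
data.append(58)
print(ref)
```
[5, 5, 8, 58]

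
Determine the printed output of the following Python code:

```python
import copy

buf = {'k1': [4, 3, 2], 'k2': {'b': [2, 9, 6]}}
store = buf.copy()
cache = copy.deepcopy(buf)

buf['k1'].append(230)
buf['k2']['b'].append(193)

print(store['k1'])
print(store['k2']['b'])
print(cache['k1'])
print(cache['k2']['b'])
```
[4, 3, 2, 230]
[2, 9, 6, 193]
[4, 3, 2]
[2, 9, 6]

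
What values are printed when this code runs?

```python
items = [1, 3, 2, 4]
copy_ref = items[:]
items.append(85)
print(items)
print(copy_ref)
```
[1, 3, 2, 4, 85]
[1, 3, 2, 4]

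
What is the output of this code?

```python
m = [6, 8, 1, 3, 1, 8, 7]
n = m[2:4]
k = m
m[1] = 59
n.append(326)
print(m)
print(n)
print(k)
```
[6, 59, 1, 3, 1, 8, 7]
[1, 3, 326]
[6, 59, 1, 3, 1, 8, 7]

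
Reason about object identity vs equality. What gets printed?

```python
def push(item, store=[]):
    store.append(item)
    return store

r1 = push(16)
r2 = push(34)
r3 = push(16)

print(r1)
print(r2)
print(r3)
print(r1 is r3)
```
[16, 34, 16]
[16, 34, 16]
[16, 34, 16]
True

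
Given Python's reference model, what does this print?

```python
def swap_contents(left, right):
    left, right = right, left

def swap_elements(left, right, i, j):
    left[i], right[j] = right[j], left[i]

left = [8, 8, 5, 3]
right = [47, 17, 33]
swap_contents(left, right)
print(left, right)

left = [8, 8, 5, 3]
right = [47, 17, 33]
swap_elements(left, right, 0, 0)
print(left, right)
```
[8, 8, 5, 3] [47, 17, 33]
[47, 8, 5, 3] [8, 17, 33]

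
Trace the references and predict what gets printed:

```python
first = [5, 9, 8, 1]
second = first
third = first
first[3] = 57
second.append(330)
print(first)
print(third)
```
[5, 9, 8, 57, 330]
[5, 9, 8, 57, 330]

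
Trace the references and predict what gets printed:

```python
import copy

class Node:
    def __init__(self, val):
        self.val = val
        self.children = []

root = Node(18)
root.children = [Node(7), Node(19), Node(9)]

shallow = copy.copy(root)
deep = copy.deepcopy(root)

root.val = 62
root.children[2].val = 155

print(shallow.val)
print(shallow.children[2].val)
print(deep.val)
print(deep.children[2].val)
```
18
155
18
9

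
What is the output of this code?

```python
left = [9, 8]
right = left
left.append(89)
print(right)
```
[9, 8, 89]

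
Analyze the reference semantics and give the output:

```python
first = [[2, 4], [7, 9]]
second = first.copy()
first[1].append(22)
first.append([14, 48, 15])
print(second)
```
[[2, 4], [7, 9, 22]]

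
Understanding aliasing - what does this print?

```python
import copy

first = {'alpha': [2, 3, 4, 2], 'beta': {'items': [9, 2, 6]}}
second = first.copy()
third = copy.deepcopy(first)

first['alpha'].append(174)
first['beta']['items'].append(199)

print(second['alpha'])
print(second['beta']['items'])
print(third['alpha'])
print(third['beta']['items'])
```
[2, 3, 4, 2, 174]
[9, 2, 6, 199]
[2, 3, 4, 2]
[9, 2, 6]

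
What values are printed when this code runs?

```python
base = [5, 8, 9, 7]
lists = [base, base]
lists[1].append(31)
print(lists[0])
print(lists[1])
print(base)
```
[5, 8, 9, 7, 31]
[5, 8, 9, 7, 31]
[5, 8, 9, 7, 31]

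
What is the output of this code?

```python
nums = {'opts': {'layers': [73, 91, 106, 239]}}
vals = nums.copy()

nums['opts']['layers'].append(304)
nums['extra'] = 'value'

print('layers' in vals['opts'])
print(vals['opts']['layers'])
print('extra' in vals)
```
True
[73, 91, 106, 239, 304]
False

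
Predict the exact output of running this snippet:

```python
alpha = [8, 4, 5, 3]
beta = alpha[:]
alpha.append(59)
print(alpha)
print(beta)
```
[8, 4, 5, 3, 59]
[8, 4, 5, 3]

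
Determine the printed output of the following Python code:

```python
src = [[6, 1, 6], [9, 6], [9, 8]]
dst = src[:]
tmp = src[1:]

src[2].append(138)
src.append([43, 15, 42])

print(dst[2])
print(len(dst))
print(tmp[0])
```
[9, 8, 138]
3
[9, 6]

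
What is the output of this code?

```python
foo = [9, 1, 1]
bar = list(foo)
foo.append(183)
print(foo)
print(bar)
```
[9, 1, 1, 183]
[9, 1, 1]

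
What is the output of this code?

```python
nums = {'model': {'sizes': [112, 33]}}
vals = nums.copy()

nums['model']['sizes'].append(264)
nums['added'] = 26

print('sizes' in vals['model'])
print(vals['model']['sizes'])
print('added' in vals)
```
True
[112, 33, 264]
False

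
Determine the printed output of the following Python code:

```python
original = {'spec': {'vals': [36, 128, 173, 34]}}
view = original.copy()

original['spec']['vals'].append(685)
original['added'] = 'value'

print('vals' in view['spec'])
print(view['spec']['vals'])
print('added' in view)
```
True
[36, 128, 173, 34, 685]
False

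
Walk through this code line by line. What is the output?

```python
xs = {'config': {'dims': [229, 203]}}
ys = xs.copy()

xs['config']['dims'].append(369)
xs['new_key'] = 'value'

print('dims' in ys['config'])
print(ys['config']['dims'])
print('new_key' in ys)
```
True
[229, 203, 369]
False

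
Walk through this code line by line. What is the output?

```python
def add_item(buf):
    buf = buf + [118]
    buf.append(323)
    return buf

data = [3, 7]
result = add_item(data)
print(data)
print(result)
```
[3, 7]
[3, 7, 118, 323]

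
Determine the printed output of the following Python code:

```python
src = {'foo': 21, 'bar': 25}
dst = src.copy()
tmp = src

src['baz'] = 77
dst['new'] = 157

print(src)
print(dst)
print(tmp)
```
{'foo': 21, 'bar': 25, 'baz': 77}
{'foo': 21, 'bar': 25, 'new': 157}
{'foo': 21, 'bar': 25, 'baz': 77}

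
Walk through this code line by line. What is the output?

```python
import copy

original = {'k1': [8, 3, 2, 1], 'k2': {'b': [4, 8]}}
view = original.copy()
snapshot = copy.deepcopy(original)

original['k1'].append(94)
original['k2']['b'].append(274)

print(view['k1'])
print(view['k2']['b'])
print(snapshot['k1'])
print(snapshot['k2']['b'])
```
[8, 3, 2, 1, 94]
[4, 8, 274]
[8, 3, 2, 1]
[4, 8]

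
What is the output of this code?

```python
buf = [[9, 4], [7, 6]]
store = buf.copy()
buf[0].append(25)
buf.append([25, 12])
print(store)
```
[[9, 4, 25], [7, 6]]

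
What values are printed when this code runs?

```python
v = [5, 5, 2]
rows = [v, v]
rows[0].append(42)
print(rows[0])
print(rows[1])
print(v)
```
[5, 5, 2, 42]
[5, 5, 2, 42]
[5, 5, 2, 42]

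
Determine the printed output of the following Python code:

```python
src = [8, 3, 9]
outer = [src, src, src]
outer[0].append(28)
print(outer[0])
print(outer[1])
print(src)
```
[8, 3, 9, 28]
[8, 3, 9, 28]
[8, 3, 9, 28]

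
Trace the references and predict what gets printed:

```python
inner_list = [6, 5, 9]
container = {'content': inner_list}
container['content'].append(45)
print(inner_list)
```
[6, 5, 9, 45]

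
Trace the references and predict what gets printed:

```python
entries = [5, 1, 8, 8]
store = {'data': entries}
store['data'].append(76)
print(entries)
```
[5, 1, 8, 8, 76]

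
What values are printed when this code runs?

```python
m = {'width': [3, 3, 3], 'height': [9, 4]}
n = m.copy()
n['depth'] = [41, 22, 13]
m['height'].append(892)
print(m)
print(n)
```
{'width': [3, 3, 3], 'height': [9, 4, 892]}
{'width': [3, 3, 3], 'height': [9, 4, 892], 'depth': [41, 22, 13]}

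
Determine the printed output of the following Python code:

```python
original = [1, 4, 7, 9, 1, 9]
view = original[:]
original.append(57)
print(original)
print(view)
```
[1, 4, 7, 9, 1, 9, 57]
[1, 4, 7, 9, 1, 9]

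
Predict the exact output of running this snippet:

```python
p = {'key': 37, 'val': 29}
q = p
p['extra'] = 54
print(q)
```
{'key': 37, 'val': 29, 'extra': 54}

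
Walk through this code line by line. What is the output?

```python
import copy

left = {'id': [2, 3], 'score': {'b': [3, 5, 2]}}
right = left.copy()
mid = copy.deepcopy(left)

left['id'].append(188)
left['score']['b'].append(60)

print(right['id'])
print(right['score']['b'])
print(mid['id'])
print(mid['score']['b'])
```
[2, 3, 188]
[3, 5, 2, 60]
[2, 3]
[3, 5, 2]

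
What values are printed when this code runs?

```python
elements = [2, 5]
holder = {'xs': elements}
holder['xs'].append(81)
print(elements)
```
[2, 5, 81]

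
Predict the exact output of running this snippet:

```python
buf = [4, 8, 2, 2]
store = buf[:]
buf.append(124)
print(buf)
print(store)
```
[4, 8, 2, 2, 124]
[4, 8, 2, 2]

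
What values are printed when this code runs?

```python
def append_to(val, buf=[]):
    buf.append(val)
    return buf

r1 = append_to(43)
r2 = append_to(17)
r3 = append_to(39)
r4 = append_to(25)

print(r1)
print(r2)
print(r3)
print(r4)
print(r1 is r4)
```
[43, 17, 39, 25]
[43, 17, 39, 25]
[43, 17, 39, 25]
[43, 17, 39, 25]
True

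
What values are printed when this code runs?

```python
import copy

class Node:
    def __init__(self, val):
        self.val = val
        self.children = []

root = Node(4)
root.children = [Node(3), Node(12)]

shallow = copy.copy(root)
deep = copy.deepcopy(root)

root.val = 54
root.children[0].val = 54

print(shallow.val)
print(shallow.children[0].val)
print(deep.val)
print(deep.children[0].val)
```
4
54
4
3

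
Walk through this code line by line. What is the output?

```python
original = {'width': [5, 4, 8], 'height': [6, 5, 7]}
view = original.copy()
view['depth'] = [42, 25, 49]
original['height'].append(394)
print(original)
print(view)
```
{'width': [5, 4, 8], 'height': [6, 5, 7, 394]}
{'width': [5, 4, 8], 'height': [6, 5, 7, 394], 'depth': [42, 25, 49]}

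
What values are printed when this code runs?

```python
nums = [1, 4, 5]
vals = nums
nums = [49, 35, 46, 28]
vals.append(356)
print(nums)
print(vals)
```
[49, 35, 46, 28]
[1, 4, 5, 356]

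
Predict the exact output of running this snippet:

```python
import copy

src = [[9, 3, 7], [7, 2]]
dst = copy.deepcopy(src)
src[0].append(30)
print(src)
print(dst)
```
[[9, 3, 7, 30], [7, 2]]
[[9, 3, 7], [7, 2]]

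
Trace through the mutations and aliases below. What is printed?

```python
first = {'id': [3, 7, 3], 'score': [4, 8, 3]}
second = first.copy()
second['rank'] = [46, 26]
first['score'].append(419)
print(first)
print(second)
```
{'id': [3, 7, 3], 'score': [4, 8, 3, 419]}
{'id': [3, 7, 3], 'score': [4, 8, 3, 419], 'rank': [46, 26]}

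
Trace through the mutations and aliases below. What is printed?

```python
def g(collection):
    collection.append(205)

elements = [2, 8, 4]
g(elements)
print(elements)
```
[2, 8, 4, 205]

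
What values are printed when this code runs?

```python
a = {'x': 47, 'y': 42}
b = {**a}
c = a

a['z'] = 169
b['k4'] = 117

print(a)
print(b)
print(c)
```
{'x': 47, 'y': 42, 'z': 169}
{'x': 47, 'y': 42, 'k4': 117}
{'x': 47, 'y': 42, 'z': 169}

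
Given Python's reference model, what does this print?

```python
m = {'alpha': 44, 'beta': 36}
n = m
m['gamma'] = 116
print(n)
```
{'alpha': 44, 'beta': 36, 'gamma': 116}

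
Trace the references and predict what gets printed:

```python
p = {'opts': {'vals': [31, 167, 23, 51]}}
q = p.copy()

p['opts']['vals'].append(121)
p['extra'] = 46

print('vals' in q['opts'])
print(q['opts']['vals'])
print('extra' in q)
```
True
[31, 167, 23, 51, 121]
False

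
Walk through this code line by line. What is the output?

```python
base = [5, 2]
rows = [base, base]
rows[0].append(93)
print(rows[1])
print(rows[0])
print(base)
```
[5, 2, 93]
[5, 2, 93]
[5, 2, 93]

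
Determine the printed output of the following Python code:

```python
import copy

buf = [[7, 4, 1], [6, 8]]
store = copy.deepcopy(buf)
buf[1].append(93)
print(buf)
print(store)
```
[[7, 4, 1], [6, 8, 93]]
[[7, 4, 1], [6, 8]]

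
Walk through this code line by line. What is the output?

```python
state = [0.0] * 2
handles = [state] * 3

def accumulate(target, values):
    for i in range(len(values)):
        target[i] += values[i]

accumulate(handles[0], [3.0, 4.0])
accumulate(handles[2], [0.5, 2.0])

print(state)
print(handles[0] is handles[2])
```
[3.5, 6.0]
True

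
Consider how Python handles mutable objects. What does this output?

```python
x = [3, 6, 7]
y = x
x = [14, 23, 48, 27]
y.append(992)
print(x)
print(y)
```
[14, 23, 48, 27]
[3, 6, 7, 992]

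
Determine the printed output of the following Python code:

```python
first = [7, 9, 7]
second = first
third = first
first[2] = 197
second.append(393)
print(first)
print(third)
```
[7, 9, 197, 393]
[7, 9, 197, 393]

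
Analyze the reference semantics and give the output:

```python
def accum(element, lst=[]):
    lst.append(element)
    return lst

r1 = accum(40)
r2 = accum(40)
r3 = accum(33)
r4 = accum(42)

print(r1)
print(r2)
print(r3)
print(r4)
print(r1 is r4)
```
[40, 40, 33, 42]
[40, 40, 33, 42]
[40, 40, 33, 42]
[40, 40, 33, 42]
True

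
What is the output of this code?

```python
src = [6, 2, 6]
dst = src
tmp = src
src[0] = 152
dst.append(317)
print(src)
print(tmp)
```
[152, 2, 6, 317]
[152, 2, 6, 317]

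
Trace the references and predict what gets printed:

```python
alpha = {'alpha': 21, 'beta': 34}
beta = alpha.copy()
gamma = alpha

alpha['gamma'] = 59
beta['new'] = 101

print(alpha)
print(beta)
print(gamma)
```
{'alpha': 21, 'beta': 34, 'gamma': 59}
{'alpha': 21, 'beta': 34, 'new': 101}
{'alpha': 21, 'beta': 34, 'gamma': 59}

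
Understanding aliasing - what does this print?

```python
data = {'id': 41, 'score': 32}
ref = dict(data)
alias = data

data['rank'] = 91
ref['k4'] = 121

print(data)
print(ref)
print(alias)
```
{'id': 41, 'score': 32, 'rank': 91}
{'id': 41, 'score': 32, 'k4': 121}
{'id': 41, 'score': 32, 'rank': 91}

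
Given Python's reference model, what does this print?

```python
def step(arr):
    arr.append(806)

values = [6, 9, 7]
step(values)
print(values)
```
[6, 9, 7, 806]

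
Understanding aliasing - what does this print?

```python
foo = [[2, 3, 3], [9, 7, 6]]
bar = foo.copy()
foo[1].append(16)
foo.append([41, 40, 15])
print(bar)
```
[[2, 3, 3], [9, 7, 6, 16]]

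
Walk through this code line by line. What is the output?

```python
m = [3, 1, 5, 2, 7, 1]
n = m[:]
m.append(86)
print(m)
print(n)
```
[3, 1, 5, 2, 7, 1, 86]
[3, 1, 5, 2, 7, 1]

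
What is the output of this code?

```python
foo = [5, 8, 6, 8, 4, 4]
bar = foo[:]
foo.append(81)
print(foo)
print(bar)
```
[5, 8, 6, 8, 4, 4, 81]
[5, 8, 6, 8, 4, 4]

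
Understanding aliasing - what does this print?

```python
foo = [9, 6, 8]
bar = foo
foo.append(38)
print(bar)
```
[9, 6, 8, 38]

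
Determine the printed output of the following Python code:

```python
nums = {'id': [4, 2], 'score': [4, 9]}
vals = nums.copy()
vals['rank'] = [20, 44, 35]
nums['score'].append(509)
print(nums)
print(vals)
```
{'id': [4, 2], 'score': [4, 9, 509]}
{'id': [4, 2], 'score': [4, 9, 509], 'rank': [20, 44, 35]}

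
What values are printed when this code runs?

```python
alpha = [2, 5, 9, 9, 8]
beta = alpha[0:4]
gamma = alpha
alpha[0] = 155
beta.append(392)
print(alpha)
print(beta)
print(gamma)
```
[155, 5, 9, 9, 8]
[2, 5, 9, 9, 392]
[155, 5, 9, 9, 8]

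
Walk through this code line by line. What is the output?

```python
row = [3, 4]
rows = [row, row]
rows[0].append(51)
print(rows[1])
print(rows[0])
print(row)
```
[3, 4, 51]
[3, 4, 51]
[3, 4, 51]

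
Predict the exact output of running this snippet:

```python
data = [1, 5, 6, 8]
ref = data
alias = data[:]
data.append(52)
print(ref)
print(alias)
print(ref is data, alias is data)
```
[1, 5, 6, 8, 52]
[1, 5, 6, 8]
True False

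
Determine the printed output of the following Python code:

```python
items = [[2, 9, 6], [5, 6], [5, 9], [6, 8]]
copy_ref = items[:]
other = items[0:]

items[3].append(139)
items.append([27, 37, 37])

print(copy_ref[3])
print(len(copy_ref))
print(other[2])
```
[6, 8, 139]
4
[5, 9]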